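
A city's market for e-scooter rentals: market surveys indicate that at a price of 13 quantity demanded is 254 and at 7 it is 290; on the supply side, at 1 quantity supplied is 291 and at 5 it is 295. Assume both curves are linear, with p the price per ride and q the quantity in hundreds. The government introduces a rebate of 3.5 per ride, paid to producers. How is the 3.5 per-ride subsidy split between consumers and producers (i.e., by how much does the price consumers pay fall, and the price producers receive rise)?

Consumers gain 0.5 per ride; producers gain 3 per ride.

Demand slope: (290 − 254)/(7 − 13) = -6, so qd = 332 − 6p.
Supply slope: (295 − 291)/(5 − 1) = 1, so qs = p + 290.
Before the subsidy: set 332 − 6p = p + 290 → p* = 6, q* = 296.
With a per-unit subsidy paid to producers, each receives p + 3.5 per unit sold, so supply becomes qs = (p + 3.5) + 290.
New equilibrium: consumers pay 5.5, producers receive 9, q = 299. (Wedge: pb − ps = −3.5.)
Gain to consumers: 0.5; to producers: 3. (They sum to 3.5.)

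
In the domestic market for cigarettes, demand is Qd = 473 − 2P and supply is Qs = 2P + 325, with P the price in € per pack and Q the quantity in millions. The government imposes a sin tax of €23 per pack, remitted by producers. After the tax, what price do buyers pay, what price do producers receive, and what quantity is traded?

Before the tax: set 473 − 2P = 2P + 325 → P* = €37, Q* = 399.
With the tax collected from producers, supply shifts: Qs = 2(P − 23) + 325.
Solving gives Q = 376 with buyers paying €48.5 and producers receiving €25.5 (the €23 wedge).

Buyers pay €48.5; producers receive €25.5; quantity = 376.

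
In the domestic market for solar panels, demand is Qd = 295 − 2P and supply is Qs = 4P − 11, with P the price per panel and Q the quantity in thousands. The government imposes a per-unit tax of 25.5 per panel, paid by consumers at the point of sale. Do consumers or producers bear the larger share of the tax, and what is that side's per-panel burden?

Without the tax, 295 − 2P = 4P − 11 gives 6P = 306, so P* = 51 and Q* = 193.
With the tax collected from consumers, demand (in seller-price terms) shifts: Qd = 295 − 2(P + 25.5).
Solving gives Q = 159 with consumers paying 68 and producers receiving 42.5 (the 25.5 wedge).
Per-panel burden: consumers 17, producers 8.5.
Consumers take the larger share because demand is less price-elastic here (demand slope 2 vs supply slope 4).

Consumers bear the larger share: 17 per panel.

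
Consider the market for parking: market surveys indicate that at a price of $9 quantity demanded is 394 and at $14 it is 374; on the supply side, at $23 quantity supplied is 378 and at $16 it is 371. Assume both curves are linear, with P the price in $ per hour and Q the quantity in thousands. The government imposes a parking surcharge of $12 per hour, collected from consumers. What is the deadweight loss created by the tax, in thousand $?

Demand slope: (374 − 394)/(14 − 9) = -4, so Qd = 430 − 4P.
Supply slope: (371 − 378)/(16 − 23) = 1, so Qs = P + 355.
Without the tax, 430 − 4P = P + 355 gives 5P = 75, so P* = $15 and Q* = 370.
With the tax collected from consumers, demand (in seller-price terms) shifts: Qd = 430 − 4(P + 12).
Solving gives Q = 360.4 with consumers paying $17.4 and suppliers receiving $5.4 (the $12 wedge).
Quantity falls by |ΔQ| = |370 − 360.4| = 9.6.
DWL = ½ · t · |ΔQ| = ½ · 12 · 9.6 = $57.6.

Deadweight loss = $57.6 thousand.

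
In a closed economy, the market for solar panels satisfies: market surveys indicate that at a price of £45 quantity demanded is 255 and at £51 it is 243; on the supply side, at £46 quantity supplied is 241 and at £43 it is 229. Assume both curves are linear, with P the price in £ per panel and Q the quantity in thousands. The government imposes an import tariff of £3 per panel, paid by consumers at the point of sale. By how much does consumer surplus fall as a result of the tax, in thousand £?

Consumer surplus falls by £494 thousand.

Demand slope: (243 − 255)/(51 − 45) = -2, so Qd = 345 − 2P.
Supply slope: (229 − 241)/(43 − 46) = 4, so Qs = 4P + 57.
Before the tax: set 345 − 2P = 4P + 57 → P* = £48, Q* = 249.
With the tax collected from consumers, demand (in seller-price terms) shifts: Qd = 345 − 2(P + 3).
New equilibrium: consumers pay £50, sellers receive £47, Q = 245. (Wedge: Pb − Ps = 3.)
ΔCS is the trapezoid between Q = 245 and Q = 249 of height £2: ½ · (249 + 245) · 2 = £494.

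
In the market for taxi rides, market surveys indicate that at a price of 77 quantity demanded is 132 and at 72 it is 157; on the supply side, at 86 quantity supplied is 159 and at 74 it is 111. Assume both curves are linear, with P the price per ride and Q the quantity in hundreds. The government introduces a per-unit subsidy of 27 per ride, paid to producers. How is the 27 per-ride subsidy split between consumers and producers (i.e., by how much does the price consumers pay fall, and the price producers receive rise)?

Consumers gain 12 per ride; producers gain 15 per ride.

Demand slope: (157 − 132)/(72 − 77) = -5, so Qd = 517 − 5P.
Supply slope: (111 − 159)/(74 − 86) = 4, so Qs = 4P − 185.
Without the subsidy, 517 − 5P = 4P − 185 gives 9P = 702, so P* = 78 and Q* = 127.
With a per-unit subsidy paid to producers, each receives P + 27 per unit sold, so supply becomes Qs = 4(P + 27) − 185.
Solving gives Q = 187 with consumers paying 66 and producers receiving 93 (the 27 wedge).
Gain to consumers: 12; to producers: 15. (They sum to 27.)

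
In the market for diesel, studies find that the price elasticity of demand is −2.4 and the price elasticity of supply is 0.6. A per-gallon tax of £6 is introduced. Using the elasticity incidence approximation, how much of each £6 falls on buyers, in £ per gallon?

Buyers bear ≈ £1.2 per gallon.

Incidence ratio: buyers' share ≈ εs / (εs + |εd|) = 0.6 / (0.6 + 2.4) = 0.2.
So buyers bear ≈ 0.2 × £6 = £1.2; producers bear £4.8.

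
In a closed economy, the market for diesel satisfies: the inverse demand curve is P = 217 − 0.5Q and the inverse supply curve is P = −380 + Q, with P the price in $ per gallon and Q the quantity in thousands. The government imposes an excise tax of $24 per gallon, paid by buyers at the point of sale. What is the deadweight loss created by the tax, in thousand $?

Rewrite in direct form: Qd = 434 − 2P and Qs = P + 380.
Before the tax: set 434 − 2P = P + 380 → P* = $18, Q* = 398.
With the tax collected from buyers, demand (in seller-price terms) shifts: Qd = 434 − 2(P + 24).
Solving gives Q = 382 with buyers paying $26 and producers receiving $2 (the $24 wedge).
Quantity falls by |ΔQ| = |398 − 382| = 16.
DWL = ½ · t · |ΔQ| = ½ · 24 · 16 = $192.

Deadweight loss = $192 thousand.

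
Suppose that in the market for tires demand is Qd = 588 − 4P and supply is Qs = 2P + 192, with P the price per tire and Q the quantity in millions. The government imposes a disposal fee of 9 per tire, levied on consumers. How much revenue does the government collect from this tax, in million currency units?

Tax revenue = 2808 million.

Without the tax, 588 − 4P = 2P + 192 gives 6P = 396, so P* = 66 and Q* = 324.
With the tax collected from consumers, demand (in seller-price terms) shifts: Qd = 588 − 4(P + 9).
New equilibrium: consumers pay 69, suppliers receive 60, Q = 312. (Wedge: Pb − Ps = 9.)
Revenue = t · Q = 9 · 312 = 2808.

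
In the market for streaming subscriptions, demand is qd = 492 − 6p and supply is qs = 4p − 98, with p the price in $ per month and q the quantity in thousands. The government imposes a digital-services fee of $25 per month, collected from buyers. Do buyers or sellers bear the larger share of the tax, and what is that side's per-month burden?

Without the tax, 492 − 6p = 4p − 98 gives 10p = 590, so p* = $59 and q* = 138.
With the tax collected from buyers, demand (in seller-price terms) shifts: qd = 492 − 6(p + 25).
Solving gives q = 78 with buyers paying $69 and sellers receiving $44 (the $25 wedge).
Per-month burden: buyers $10, sellers $15.
Sellers take the larger share because supply is less price-elastic here (demand slope 6 vs supply slope 4).
The less price-elastic side of the market bears the larger share of a per-unit tax.

Sellers bear the larger share: $15 per month.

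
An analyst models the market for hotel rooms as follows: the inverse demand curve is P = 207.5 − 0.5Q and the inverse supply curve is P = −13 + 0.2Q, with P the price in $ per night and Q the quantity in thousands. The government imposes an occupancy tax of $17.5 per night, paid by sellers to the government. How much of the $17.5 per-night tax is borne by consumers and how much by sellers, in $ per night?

Rewrite in direct form: Qd = 415 − 2P and Qs = 5P + 65.
Without the tax, 415 − 2P = 5P + 65 gives 7P = 350, so P* = $50 and Q* = 315.
With the tax collected from sellers, supply shifts: Qs = 5(P − 17.5) + 65.
New equilibrium: consumers pay $62.5, sellers receive $45, Q = 290. (Wedge: Pb − Ps = 17.5.)
Burden on consumers: $12.5; on sellers: $5. (They sum to $17.5.)

Consumers bear $12.5 per night; sellers bear $5 per night.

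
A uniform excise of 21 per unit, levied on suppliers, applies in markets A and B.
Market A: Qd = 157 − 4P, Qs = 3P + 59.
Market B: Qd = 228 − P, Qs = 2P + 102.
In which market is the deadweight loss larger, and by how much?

Market A, by 231.

Market A: pre-tax P* = 14, Q* = 101; post-tax Q = 65; deadweight loss = 378.
Market B: pre-tax P* = 42, Q* = 186; post-tax Q = 172; deadweight loss = 147.
Difference: 378 vs 147 → market A is larger by 231.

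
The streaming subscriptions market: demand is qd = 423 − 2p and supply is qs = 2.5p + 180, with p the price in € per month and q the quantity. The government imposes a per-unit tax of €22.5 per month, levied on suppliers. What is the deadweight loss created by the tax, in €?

Deadweight loss = €281.25.

Without the tax, 423 − 2p = 2.5p + 180 gives 4.5p = 243, so p* = €54 and q* = 315.
With the tax collected from suppliers, supply shifts: qs = 2.5(p − 22.5) + 180.
New equilibrium: consumers pay €66.5, suppliers receive €44, q = 290. (Wedge: pb − ps = 22.5.)
Quantity falls by |ΔQ| = |315 − 290| = 25.
DWL = ½ · t · |ΔQ| = ½ · 22.5 · 25 = €281.25.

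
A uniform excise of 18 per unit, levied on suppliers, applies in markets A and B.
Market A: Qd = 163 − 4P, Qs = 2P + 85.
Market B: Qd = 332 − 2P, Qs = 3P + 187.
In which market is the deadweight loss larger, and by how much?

Market A: pre-tax P* = 13, Q* = 111; post-tax Q = 87; deadweight loss = 216.
Market B: pre-tax P* = 29, Q* = 274; post-tax Q = 252.4; deadweight loss = 194.4.
Difference: 216 vs 194.4 → market A is larger by 21.6.

Market A, by 21.6.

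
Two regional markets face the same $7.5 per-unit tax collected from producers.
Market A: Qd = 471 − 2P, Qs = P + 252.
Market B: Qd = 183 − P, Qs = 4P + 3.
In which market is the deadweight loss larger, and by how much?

Market B, by $3.75.

Market A: pre-tax P* = $73, Q* = 325; post-tax Q = 320; deadweight loss = $18.75.
Market B: pre-tax P* = $36, Q* = 147; post-tax Q = 141; deadweight loss = $22.5.
Difference: $18.75 vs $22.5 → market B is larger by $3.75.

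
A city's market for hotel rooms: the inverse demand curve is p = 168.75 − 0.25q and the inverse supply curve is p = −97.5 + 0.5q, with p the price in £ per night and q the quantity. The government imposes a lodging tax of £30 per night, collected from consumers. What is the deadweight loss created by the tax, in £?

Deadweight loss = £600.

Rewrite in direct form: qd = 675 − 4p and qs = 2p + 195.
Without the tax, 675 − 4p = 2p + 195 gives 6p = 480, so p* = £80 and q* = 355.
With the tax collected from consumers, demand (in seller-price terms) shifts: qd = 675 − 4(p + 30).
Solving gives q = 315 with consumers paying £90 and sellers receiving £60 (the £30 wedge).
Quantity falls by |ΔQ| = |355 − 315| = 40.
DWL = ½ · t · |ΔQ| = ½ · 30 · 40 = £600.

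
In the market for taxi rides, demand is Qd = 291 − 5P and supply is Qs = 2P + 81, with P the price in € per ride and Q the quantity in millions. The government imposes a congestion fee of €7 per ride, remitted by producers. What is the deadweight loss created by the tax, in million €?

Before the tax: set 291 − 5P = 2P + 81 → P* = €30, Q* = 141.
With the tax collected from producers, supply shifts: Qs = 2(P − 7) + 81.
New equilibrium: buyers pay €32, producers receive €25, Q = 131. (Wedge: Pb − Ps = 7.)
Quantity falls by |ΔQ| = |141 − 131| = 10.
DWL = ½ · t · |ΔQ| = ½ · 7 · 10 = €35.

Deadweight loss = €35 million.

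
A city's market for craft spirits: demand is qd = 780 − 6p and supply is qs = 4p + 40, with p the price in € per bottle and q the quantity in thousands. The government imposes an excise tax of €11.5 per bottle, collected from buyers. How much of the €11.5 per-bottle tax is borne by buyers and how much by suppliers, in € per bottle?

Buyers bear €4.6 per bottle; suppliers bear €6.9 per bottle.

Before the tax: set 780 − 6p = 4p + 40 → p* = €74, q* = 336.
With the tax collected from buyers, demand (in seller-price terms) shifts: qd = 780 − 6(p + 11.5).
Solving gives q = 308.4 with buyers paying €78.6 and suppliers receiving €67.1 (the €11.5 wedge).
Burden on buyers: €4.6; on suppliers: €6.9. (They sum to €11.5.)
The less price-elastic side of the market bears the larger share of a per-unit tax.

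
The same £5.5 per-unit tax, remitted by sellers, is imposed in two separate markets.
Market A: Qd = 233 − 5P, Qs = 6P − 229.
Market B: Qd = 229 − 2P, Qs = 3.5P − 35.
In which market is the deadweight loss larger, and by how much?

Market A: pre-tax P* = £42, Q* = 23; post-tax Q = 8; deadweight loss = £41.25.
Market B: pre-tax P* = £48, Q* = 133; post-tax Q = 126; deadweight loss = £19.25.
Difference: £41.25 vs £19.25 → market A is larger by £22.

Market A, by £22.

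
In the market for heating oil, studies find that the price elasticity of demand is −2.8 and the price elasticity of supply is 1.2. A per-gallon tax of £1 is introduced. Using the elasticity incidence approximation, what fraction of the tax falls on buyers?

Buyers' share ≈ 0.3.

Incidence ratio: buyers' share ≈ εs / (εs + |εd|) = 1.2 / (1.2 + 2.8) = 0.3.
Supply is the less elastic side, so buyers bear the smaller share.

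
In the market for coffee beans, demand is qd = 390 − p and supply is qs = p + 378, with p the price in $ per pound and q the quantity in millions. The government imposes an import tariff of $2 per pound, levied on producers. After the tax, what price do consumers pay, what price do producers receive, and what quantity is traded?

Before the tax: set 390 − p = p + 378 → p* = $6, q* = 384.
With the tax collected from producers, supply shifts: qs = (p − 2) + 378.
Solving gives q = 383 with consumers paying $7 and producers receiving $5 (the $2 wedge).
The less price-elastic side of the market bears the larger share of a per-unit tax.

Consumers pay $7; producers receive $5; quantity = 383.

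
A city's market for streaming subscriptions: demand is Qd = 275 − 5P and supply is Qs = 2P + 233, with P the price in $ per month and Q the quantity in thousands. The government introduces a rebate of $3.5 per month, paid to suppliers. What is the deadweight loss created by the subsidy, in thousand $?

Deadweight loss = $8.75 thousand.

Without the subsidy, 275 − 5P = 2P + 233 gives 7P = 42, so P* = $6 and Q* = 245.
With a per-unit subsidy paid to suppliers, each receives P + 3.5 per unit sold, so supply becomes Qs = 2(P + 3.5) + 233.
Solving gives Q = 250 with buyers paying $5 and suppliers receiving $8.5 (the $3.5 wedge).
Quantity rises by |ΔQ| = |245 − 250| = 5.
DWL = ½ · t · |ΔQ| = ½ · 3.5 · 5 = $8.75.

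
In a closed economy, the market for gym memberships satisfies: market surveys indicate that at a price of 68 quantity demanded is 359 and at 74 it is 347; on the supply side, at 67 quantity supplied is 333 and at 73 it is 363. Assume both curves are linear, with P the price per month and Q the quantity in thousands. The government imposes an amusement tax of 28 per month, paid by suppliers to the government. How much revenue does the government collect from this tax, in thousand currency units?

Demand slope: (347 − 359)/(74 − 68) = -2, so Qd = 495 − 2P.
Supply slope: (363 − 333)/(73 − 67) = 5, so Qs = 5P − 2.
Before the tax: set 495 − 2P = 5P − 2 → P* = 71, Q* = 353.
With the tax collected from suppliers, supply shifts: Qs = 5(P − 28) − 2.
Solving gives Q = 313 with consumers paying 91 and suppliers receiving 63 (the 28 wedge).
Revenue = t · Q = 28 · 313 = 8764.

Tax revenue = 8764 thousand.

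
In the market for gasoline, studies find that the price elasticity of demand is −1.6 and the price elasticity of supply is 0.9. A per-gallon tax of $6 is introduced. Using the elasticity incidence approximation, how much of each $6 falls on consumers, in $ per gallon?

Incidence ratio: consumers' share ≈ εs / (εs + |εd|) = 0.9 / (0.9 + 1.6) = 0.36.
So consumers bear ≈ 0.36 × $6 = $2.16; sellers bear $3.84.

Consumers bear ≈ $2.16 per gallon.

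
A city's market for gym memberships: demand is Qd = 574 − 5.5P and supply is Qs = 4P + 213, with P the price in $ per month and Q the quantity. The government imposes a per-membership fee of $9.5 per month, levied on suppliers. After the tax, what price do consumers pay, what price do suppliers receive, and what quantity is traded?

Consumers pay $42; suppliers receive $32.5; quantity = 343.

Without the tax, 574 − 5.5P = 4P + 213 gives 9.5P = 361, so P* = $38 and Q* = 365.
With the tax collected from suppliers, supply shifts: Qs = 4(P − 9.5) + 213.
New equilibrium: consumers pay $42, suppliers receive $32.5, Q = 343. (Wedge: Pb − Ps = 9.5.)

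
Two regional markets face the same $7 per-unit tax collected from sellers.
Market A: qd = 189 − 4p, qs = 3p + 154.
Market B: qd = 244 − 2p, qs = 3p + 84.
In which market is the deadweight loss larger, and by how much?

Market A: pre-tax p* = $5, q* = 169; post-tax q = 157; deadweight loss = $42.
Market B: pre-tax p* = $32, q* = 180; post-tax q = 171.6; deadweight loss = $29.4.
Difference: $42 vs $29.4 → market A is larger by $12.6.

Market A, by $12.6.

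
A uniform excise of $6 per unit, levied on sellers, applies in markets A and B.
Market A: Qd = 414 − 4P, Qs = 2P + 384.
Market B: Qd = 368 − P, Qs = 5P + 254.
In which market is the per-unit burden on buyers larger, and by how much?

Market A: pre-tax P* = $5, Q* = 394; post-tax Q = 386; per-unit burden on buyers = $2.
Market B: pre-tax P* = $19, Q* = 349; post-tax Q = 344; per-unit burden on buyers = $5.
Difference: $2 vs $5 → market B is larger by $3.

Market B, by $3.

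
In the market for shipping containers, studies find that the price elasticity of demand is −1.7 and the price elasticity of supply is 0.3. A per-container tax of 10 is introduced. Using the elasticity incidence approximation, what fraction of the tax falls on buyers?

Incidence ratio: buyers' share ≈ εs / (εs + |εd|) = 0.3 / (0.3 + 1.7) = 0.15.
Supply is the less elastic side, so buyers bear the smaller share.

Buyers' share ≈ 0.15.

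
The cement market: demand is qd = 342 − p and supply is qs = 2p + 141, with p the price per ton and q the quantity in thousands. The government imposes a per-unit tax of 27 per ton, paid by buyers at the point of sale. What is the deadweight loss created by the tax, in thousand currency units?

Before the tax: set 342 − p = 2p + 141 → p* = 67, q* = 275.
With the tax collected from buyers, demand (in seller-price terms) shifts: qd = 342 − (p + 27).
New equilibrium: buyers pay 85, sellers receive 58, q = 257. (Wedge: pb − ps = 27.)
Quantity falls by |ΔQ| = |275 − 257| = 18.
DWL = ½ · t · |ΔQ| = ½ · 27 · 18 = 243.

Deadweight loss = 243 thousand.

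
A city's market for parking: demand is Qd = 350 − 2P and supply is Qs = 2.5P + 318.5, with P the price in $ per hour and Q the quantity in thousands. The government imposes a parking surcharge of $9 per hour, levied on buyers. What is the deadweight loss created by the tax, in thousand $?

Before the tax: set 350 − 2P = 2.5P + 318.5 → P* = $7, Q* = 336.
With the tax collected from buyers, demand (in seller-price terms) shifts: Qd = 350 − 2(P + 9).
Solving gives Q = 326 with buyers paying $12 and producers receiving $3 (the $9 wedge).
Quantity falls by |ΔQ| = |336 − 326| = 10.
DWL = ½ · t · |ΔQ| = ½ · 9 · 10 = $45.

Deadweight loss = $45 thousand.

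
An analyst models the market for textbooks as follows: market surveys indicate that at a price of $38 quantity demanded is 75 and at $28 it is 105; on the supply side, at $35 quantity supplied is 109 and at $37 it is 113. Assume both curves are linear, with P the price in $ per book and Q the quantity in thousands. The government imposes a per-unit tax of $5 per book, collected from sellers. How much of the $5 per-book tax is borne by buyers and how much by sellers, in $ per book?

Demand slope: (105 − 75)/(28 − 38) = -3, so Qd = 189 − 3P.
Supply slope: (113 − 109)/(37 − 35) = 2, so Qs = 2P + 39.
Without the tax, 189 − 3P = 2P + 39 gives 5P = 150, so P* = $30 and Q* = 99.
With the tax collected from sellers, supply shifts: Qs = 2(P − 5) + 39.
New equilibrium: buyers pay $32, sellers receive $27, Q = 93. (Wedge: Pb − Ps = 5.)
Burden on buyers: $2; on sellers: $3. (They sum to $5.)
The less price-elastic side of the market bears the larger share of a per-unit tax.

Buyers bear $2 per book; sellers bear $3 per book.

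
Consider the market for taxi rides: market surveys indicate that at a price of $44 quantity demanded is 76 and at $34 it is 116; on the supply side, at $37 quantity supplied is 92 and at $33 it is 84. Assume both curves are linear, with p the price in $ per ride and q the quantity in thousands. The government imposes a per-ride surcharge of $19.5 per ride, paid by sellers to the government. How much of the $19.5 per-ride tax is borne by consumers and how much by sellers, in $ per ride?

Consumers bear $6.5 per ride; sellers bear $13 per ride.

Demand slope: (116 − 76)/(34 − 44) = -4, so qd = 252 − 4p.
Supply slope: (84 − 92)/(33 − 37) = 2, so qs = 2p + 18.
Without the tax, 252 − 4p = 2p + 18 gives 6p = 234, so p* = $39 and q* = 96.
With the tax collected from sellers, supply shifts: qs = 2(p − 19.5) + 18.
Solving gives q = 70 with consumers paying $45.5 and sellers receiving $26 (the $19.5 wedge).
Burden on consumers: $6.5; on sellers: $13. (They sum to $19.5.)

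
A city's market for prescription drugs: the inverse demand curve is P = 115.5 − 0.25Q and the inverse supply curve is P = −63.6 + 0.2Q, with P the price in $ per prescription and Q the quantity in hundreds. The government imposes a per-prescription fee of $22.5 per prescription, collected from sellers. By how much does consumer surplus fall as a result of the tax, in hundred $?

Rewrite in direct form: Qd = 462 − 4P and Qs = 5P + 318.
Before the tax: set 462 − 4P = 5P + 318 → P* = $16, Q* = 398.
With the tax collected from sellers, supply shifts: Qs = 5(P − 22.5) + 318.
New equilibrium: buyers pay $28.5, sellers receive $6, Q = 348. (Wedge: Pb − Ps = 22.5.)
ΔCS is the trapezoid between Q = 348 and Q = 398 of height $12.5: ½ · (398 + 348) · 12.5 = $4662.5.

Consumer surplus falls by $4662.5 hundred.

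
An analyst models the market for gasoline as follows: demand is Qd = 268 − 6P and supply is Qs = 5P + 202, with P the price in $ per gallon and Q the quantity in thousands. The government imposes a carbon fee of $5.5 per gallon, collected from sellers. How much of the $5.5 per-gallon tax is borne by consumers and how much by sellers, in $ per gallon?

Without the tax, 268 − 6P = 5P + 202 gives 11P = 66, so P* = $6 and Q* = 232.
With the tax collected from sellers, supply shifts: Qs = 5(P − 5.5) + 202.
New equilibrium: consumers pay $8.5, sellers receive $3, Q = 217. (Wedge: Pb − Ps = 5.5.)
Burden on consumers: $2.5; on sellers: $3. (They sum to $5.5.)
The less price-elastic side of the market bears the larger share of a per-unit tax.

Consumers bear $2.5 per gallon; sellers bear $3 per gallon.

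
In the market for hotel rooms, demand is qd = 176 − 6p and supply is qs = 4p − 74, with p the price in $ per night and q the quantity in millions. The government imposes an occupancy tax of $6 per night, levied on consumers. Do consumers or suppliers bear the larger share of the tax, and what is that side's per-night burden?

Without the tax, 176 − 6p = 4p − 74 gives 10p = 250, so p* = $25 and q* = 26.
With the tax collected from consumers, demand (in seller-price terms) shifts: qd = 176 − 6(p + 6).
New equilibrium: consumers pay $27.4, suppliers receive $21.4, q = 11.6. (Wedge: pb − ps = 6.)
Per-night burden: consumers $2.4, suppliers $3.6.
Suppliers take the larger share because supply is less price-elastic here (demand slope 6 vs supply slope 4).
The less price-elastic side of the market bears the larger share of a per-unit tax.

Suppliers bear the larger share: $3.6 per night.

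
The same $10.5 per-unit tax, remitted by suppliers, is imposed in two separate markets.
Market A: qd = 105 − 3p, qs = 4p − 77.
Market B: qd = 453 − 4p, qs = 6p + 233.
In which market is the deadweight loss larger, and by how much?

Market A: pre-tax p* = $26, q* = 27; post-tax q = 9; deadweight loss = $94.5.
Market B: pre-tax p* = $22, q* = 365; post-tax q = 339.8; deadweight loss = $132.3.
Difference: $94.5 vs $132.3 → market B is larger by $37.8.

Market B, by $37.8.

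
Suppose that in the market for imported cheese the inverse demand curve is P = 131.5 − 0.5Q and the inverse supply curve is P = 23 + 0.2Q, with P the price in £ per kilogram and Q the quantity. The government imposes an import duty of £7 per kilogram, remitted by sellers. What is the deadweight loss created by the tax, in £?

Rewrite in direct form: Qd = 263 − 2P and Qs = 5P − 115.
Without the tax, 263 − 2P = 5P − 115 gives 7P = 378, so P* = £54 and Q* = 155.
With the tax collected from sellers, supply shifts: Qs = 5(P − 7) − 115.
New equilibrium: buyers pay £59, sellers receive £52, Q = 145. (Wedge: Pb − Ps = 7.)
Quantity falls by |ΔQ| = |155 − 145| = 10.
DWL = ½ · t · |ΔQ| = ½ · 7 · 10 = £35.

Deadweight loss = £35.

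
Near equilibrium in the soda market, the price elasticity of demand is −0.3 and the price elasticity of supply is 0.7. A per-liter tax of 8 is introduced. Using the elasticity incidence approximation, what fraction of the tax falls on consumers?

Consumers' share ≈ 0.7.

Incidence ratio: consumers' share ≈ εs / (εs + |εd|) = 0.7 / (0.7 + 0.3) = 0.7.
Supply is the more elastic side, so consumers bear the larger share.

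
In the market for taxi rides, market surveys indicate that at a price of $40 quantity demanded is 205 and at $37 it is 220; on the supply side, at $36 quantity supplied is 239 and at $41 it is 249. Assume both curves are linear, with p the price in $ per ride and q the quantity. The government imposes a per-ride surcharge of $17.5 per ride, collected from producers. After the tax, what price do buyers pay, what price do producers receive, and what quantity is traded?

Demand slope: (220 − 205)/(37 − 40) = -5, so qd = 405 − 5p.
Supply slope: (249 − 239)/(41 − 36) = 2, so qs = 2p + 167.
Before the tax: set 405 − 5p = 2p + 167 → p* = $34, q* = 235.
With the tax collected from producers, supply shifts: qs = 2(p − 17.5) + 167.
Solving gives q = 210 with buyers paying $39 and producers receiving $21.5 (the $17.5 wedge).

Buyers pay $39; producers receive $21.5; quantity = 210.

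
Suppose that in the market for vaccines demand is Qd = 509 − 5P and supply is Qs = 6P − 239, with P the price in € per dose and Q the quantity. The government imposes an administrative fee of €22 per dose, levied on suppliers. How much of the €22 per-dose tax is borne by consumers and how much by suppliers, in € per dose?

Without the tax, 509 − 5P = 6P − 239 gives 11P = 748, so P* = €68 and Q* = 169.
With the tax collected from suppliers, supply shifts: Qs = 6(P − 22) − 239.
New equilibrium: consumers pay €80, suppliers receive €58, Q = 109. (Wedge: Pb − Ps = 22.)
Burden on consumers: €12; on suppliers: €10. (They sum to €22.)

Consumers bear €12 per dose; suppliers bear €10 per dose.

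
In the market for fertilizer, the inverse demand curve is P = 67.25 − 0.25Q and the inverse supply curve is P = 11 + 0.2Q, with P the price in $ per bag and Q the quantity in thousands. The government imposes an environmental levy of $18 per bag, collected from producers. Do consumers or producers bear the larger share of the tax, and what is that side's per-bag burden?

Inverting to Q(P) form: Qd = 269 − 4P; Qs = 5P − 55.
Without the tax, 269 − 4P = 5P − 55 gives 9P = 324, so P* = $36 and Q* = 125.
With the tax collected from producers, supply shifts: Qs = 5(P − 18) − 55.
Solving gives Q = 85 with consumers paying $46 and producers receiving $28 (the $18 wedge).
Per-bag burden: consumers $10, producers $8.
Consumers take the larger share because demand is less price-elastic here (demand slope 4 vs supply slope 5).

Consumers bear the larger share: $10 per bag.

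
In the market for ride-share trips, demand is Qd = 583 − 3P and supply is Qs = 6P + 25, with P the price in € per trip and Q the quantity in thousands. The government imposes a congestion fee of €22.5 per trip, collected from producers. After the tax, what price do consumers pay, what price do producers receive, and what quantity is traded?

Consumers pay €77; producers receive €54.5; quantity = 352.

Without the tax, 583 − 3P = 6P + 25 gives 9P = 558, so P* = €62 and Q* = 397.
With the tax collected from producers, supply shifts: Qs = 6(P − 22.5) + 25.
New equilibrium: consumers pay €77, producers receive €54.5, Q = 352. (Wedge: Pb − Ps = 22.5.)
The less price-elastic side of the market bears the larger share of a per-unit tax.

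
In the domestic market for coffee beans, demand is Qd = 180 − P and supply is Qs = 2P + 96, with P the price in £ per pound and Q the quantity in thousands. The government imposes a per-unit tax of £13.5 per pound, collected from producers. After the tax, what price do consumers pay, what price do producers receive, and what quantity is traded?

Consumers pay £37; producers receive £23.5; quantity = 143.

Before the tax: set 180 − P = 2P + 96 → P* = £28, Q* = 152.
With the tax collected from producers, supply shifts: Qs = 2(P − 13.5) + 96.
New equilibrium: consumers pay £37, producers receive £23.5, Q = 143. (Wedge: Pb − Ps = 13.5.)
The less price-elastic side of the market bears the larger share of a per-unit tax.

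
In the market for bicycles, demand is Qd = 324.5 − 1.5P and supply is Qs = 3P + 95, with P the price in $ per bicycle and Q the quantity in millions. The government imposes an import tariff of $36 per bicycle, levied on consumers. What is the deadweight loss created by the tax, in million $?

Without the tax, 324.5 − 1.5P = 3P + 95 gives 4.5P = 229.5, so P* = $51 and Q* = 248.
With the tax collected from consumers, demand (in seller-price terms) shifts: Qd = 324.5 − 1.5(P + 36).
Solving gives Q = 212 with consumers paying $75 and sellers receiving $39 (the $36 wedge).
Quantity falls by |ΔQ| = |248 − 212| = 36.
DWL = ½ · t · |ΔQ| = ½ · 36 · 36 = $648.

Deadweight loss = $648 million.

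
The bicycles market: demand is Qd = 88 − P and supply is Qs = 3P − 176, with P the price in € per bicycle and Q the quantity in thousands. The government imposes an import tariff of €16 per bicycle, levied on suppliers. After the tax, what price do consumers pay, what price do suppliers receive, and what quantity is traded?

Consumers pay €78; suppliers receive €62; quantity = 10.

Without the tax, 88 − P = 3P − 176 gives 4P = 264, so P* = €66 and Q* = 22.
With the tax collected from suppliers, supply shifts: Qs = 3(P − 16) − 176.
Solving gives Q = 10 with consumers paying €78 and suppliers receiving €62 (the €16 wedge).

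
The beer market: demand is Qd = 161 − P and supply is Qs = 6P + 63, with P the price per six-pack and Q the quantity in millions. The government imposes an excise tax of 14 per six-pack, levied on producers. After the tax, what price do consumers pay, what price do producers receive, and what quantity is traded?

Consumers pay 26; producers receive 12; quantity = 135.

Before the tax: set 161 − P = 6P + 63 → P* = 14, Q* = 147.
With the tax collected from producers, supply shifts: Qs = 6(P − 14) + 63.
Solving gives Q = 135 with consumers paying 26 and producers receiving 12 (the 14 wedge).
The less price-elastic side of the market bears the larger share of a per-unit tax.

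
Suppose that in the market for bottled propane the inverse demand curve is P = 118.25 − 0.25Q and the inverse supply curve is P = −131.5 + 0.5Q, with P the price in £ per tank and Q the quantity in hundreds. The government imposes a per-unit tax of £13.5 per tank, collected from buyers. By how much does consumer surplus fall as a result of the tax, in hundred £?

Consumer surplus falls by £1458 hundred.

Inverting to Q(P) form: Qd = 473 − 4P; Qs = 2P + 263.
Without the tax, 473 − 4P = 2P + 263 gives 6P = 210, so P* = £35 and Q* = 333.
With the tax collected from buyers, demand (in seller-price terms) shifts: Qd = 473 − 4(P + 13.5).
Solving gives Q = 315 with buyers paying £39.5 and producers receiving £26 (the £13.5 wedge).
ΔCS is the trapezoid between Q = 315 and Q = 333 of height £4.5: ½ · (333 + 315) · 4.5 = £1458.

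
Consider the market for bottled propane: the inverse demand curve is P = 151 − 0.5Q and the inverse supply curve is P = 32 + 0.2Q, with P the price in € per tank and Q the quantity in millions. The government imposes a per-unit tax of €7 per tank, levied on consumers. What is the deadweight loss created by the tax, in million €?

Inverting to Q(P) form: Qd = 302 − 2P; Qs = 5P − 160.
Without the tax, 302 − 2P = 5P − 160 gives 7P = 462, so P* = €66 and Q* = 170.
With the tax collected from consumers, demand (in seller-price terms) shifts: Qd = 302 − 2(P + 7).
Solving gives Q = 160 with consumers paying €71 and producers receiving €64 (the €7 wedge).
Quantity falls by |ΔQ| = |170 − 160| = 10.
DWL = ½ · t · |ΔQ| = ½ · 7 · 10 = €35.

Deadweight loss = €35 million.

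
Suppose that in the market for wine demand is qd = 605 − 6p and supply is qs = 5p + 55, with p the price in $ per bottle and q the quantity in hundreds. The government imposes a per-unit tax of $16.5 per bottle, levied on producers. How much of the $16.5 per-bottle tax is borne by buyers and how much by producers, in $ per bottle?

Before the tax: set 605 − 6p = 5p + 55 → p* = $50, q* = 305.
With the tax collected from producers, supply shifts: qs = 5(p − 16.5) + 55.
New equilibrium: buyers pay $57.5, producers receive $41, q = 260. (Wedge: pb − ps = 16.5.)
Burden on buyers: $7.5; on producers: $9. (They sum to $16.5.)
The less price-elastic side of the market bears the larger share of a per-unit tax.

Buyers bear $7.5 per bottle; producers bear $9 per bottle.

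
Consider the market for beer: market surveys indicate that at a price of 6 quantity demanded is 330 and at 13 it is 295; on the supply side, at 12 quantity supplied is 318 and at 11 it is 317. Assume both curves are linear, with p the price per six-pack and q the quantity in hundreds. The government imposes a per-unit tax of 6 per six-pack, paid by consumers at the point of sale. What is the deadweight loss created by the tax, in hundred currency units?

Deadweight loss = 15 hundred.

Demand slope: (295 − 330)/(13 − 6) = -5, so qd = 360 − 5p.
Supply slope: (317 − 318)/(11 − 12) = 1, so qs = p + 306.
Before the tax: set 360 − 5p = p + 306 → p* = 9, q* = 315.
With the tax collected from consumers, demand (in seller-price terms) shifts: qd = 360 − 5(p + 6).
New equilibrium: consumers pay 10, producers receive 4, q = 310. (Wedge: pb − ps = 6.)
Quantity falls by |ΔQ| = |315 − 310| = 5.
DWL = ½ · t · |ΔQ| = ½ · 6 · 5 = 15.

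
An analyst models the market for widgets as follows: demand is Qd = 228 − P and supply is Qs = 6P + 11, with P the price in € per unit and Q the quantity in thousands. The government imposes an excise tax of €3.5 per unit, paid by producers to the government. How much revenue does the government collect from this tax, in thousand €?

Without the tax, 228 − P = 6P + 11 gives 7P = 217, so P* = €31 and Q* = 197.
With the tax collected from producers, supply shifts: Qs = 6(P − 3.5) + 11.
New equilibrium: consumers pay €34, producers receive €30.5, Q = 194. (Wedge: Pb − Ps = 3.5.)
Revenue = t · Q = 3.5 · 194 = €679.

Tax revenue = €679 thousand.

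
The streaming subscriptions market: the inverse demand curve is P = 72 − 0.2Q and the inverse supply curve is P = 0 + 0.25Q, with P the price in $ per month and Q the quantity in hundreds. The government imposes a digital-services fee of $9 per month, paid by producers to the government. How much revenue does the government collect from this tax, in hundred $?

Tax revenue = $1260 hundred.

Inverting to Q(P) form: Qd = 360 − 5P; Qs = 4P.
Before the tax: set 360 − 5P = 4P → P* = $40, Q* = 160.
With the tax collected from producers, supply shifts: Qs = 4(P − 9).
New equilibrium: buyers pay $44, producers receive $35, Q = 140. (Wedge: Pb − Ps = 9.)
Revenue = t · Q = 9 · 140 = $1260.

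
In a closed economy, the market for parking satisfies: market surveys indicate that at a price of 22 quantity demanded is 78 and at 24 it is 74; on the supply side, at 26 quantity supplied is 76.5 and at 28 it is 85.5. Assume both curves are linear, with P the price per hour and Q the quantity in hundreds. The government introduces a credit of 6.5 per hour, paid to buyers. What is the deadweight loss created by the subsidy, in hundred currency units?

Demand slope: (74 − 78)/(24 − 22) = -2, so Qd = 122 − 2P.
Supply slope: (85.5 − 76.5)/(28 − 26) = 4.5, so Qs = 4.5P − 40.5.
Without the subsidy, 122 − 2P = 4.5P − 40.5 gives 6.5P = 162.5, so P* = 25 and Q* = 72.
With a per-unit subsidy paid to buyers, each effectively pays P − 6.5, so demand becomes Qd = 122 − 2(P − 6.5).
Solving gives Q = 81 with buyers paying 20.5 and suppliers receiving 27 (the 6.5 wedge).
Quantity rises by |ΔQ| = |72 − 81| = 9.
DWL = ½ · t · |ΔQ| = ½ · 6.5 · 9 = 29.25.

Deadweight loss = 29.25 hundred.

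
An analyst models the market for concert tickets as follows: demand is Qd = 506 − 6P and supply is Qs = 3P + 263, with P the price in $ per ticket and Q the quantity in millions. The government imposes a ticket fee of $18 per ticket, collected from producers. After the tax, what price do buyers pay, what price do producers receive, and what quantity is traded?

Buyers pay $33; producers receive $15; quantity = 308.

Before the tax: set 506 − 6P = 3P + 263 → P* = $27, Q* = 344.
With the tax collected from producers, supply shifts: Qs = 3(P − 18) + 263.
New equilibrium: buyers pay $33, producers receive $15, Q = 308. (Wedge: Pb − Ps = 18.)
The less price-elastic side of the market bears the larger share of a per-unit tax.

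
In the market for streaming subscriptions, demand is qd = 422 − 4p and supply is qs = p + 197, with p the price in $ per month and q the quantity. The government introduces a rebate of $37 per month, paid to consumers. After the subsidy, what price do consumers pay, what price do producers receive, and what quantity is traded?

Consumers pay $37.6; producers receive $74.6; quantity = 271.6.

Before the subsidy: set 422 − 4p = p + 197 → p* = $45, q* = 242.
With a per-unit subsidy paid to consumers, each effectively pays p − 37, so demand becomes qd = 422 − 4(p − 37).
Solving gives q = 271.6 with consumers paying $37.6 and producers receiving $74.6 (the $37 wedge).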